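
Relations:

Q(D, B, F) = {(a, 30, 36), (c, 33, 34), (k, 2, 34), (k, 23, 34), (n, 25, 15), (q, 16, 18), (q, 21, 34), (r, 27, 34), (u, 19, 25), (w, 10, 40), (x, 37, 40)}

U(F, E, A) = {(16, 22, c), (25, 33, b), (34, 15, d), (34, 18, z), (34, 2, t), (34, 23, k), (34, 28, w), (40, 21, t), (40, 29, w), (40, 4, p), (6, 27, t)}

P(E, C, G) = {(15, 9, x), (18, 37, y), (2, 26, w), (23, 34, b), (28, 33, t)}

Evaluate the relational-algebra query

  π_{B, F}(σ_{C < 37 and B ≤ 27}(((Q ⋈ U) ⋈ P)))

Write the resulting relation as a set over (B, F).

{(2, 34), (21, 34), (23, 34), (27, 34)}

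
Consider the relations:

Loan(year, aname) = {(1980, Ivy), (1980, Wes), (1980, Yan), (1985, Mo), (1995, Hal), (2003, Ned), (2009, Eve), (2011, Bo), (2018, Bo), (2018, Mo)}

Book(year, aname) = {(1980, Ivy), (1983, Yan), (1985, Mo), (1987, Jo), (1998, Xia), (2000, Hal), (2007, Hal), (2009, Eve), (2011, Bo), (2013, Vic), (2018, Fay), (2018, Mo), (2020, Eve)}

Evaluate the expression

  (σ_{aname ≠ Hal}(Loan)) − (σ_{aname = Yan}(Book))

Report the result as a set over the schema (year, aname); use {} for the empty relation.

{(1980, Ivy), (1980, Wes), (1980, Yan), (1985, Mo), (2003, Ned), (2009, Eve), (2011, Bo), (2018, Bo), (2018, Mo)}

Filtering on aname ≠ Hal leaves {(1980, Ivy), (1980, Wes), (1980, Yan), (1985, Mo), (2003, Ned), (2009, Eve), (2011, Bo), (2018, Bo), (2018, Mo)}.
Filtering on aname = Yan leaves {(1983, Yan)}.
Difference: {(1980, Ivy), (1980, Wes), (1980, Yan), (1985, Mo), (2003, Ned), (2009, Eve), (2011, Bo), (2018, Bo), (2018, Mo)} with {(1983, Yan)} → {(1980, Ivy), (1980, Wes), (1980, Yan), (1985, Mo), (2003, Ned), (2009, Eve), (2011, Bo), (2018, Bo), (2018, Mo)}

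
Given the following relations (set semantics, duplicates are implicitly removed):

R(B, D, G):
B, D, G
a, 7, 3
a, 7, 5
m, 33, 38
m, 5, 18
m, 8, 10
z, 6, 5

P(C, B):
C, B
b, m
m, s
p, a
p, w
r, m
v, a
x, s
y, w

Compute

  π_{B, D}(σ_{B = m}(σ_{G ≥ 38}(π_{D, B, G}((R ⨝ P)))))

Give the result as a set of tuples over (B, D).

{(m, 33)}

R ⋈ P (natural join on B): {(a, 7, 3, p), (a, 7, 3, v), (a, 7, 5, p), (a, 7, 5, v), (m, 33, 38, b), (m, 33, 38, r), (m, 5, 18, b), (m, 5, 18, r), (m, 8, 10, b), (m, 8, 10, r)}
Projecting to D, B, G (5 duplicate(s) eliminated): {(33, m, 38), (5, m, 18), (7, a, 3), (7, a, 5), (8, m, 10)}
Apply σ_{G ≥ 38}; surviving tuples: {(33, m, 38)}
Apply σ_{B = m}; surviving tuples: {(33, m, 38)}
Projecting to B, D: {(m, 33)}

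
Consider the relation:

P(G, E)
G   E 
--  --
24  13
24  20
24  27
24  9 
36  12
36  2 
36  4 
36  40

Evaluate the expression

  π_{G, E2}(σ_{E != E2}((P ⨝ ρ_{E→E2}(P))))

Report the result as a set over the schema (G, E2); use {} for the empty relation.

ρ[E→E2]: schema becomes (G, E2); tuples unchanged.
Natural join on G: {(24, 13, 13), (24, 13, 20), (24, 13, 27), (24, 13, 9), (24, 20, 13), (24, 20, 20), (24, 20, 27), (24, 20, 9), (24, 27, 13), (24, 27, 20), (24, 27, 27), (24, 27, 9), (24, 9, 13), (24, 9, 20), (24, 9, 27), (24, 9, 9), (36, 12, 12), (36, 12, 2), (36, 12, 4), (36, 12, 40), (36, 2, 12), (36, 2, 2), (36, 2, 4), (36, 2, 40), (36, 4, 12), (36, 4, 2), (36, 4, 4), (36, 4, 40), (36, 40, 12), (36, 40, 2), (36, 40, 4), (36, 40, 40)}
Filtering on E != E2 leaves {(24, 13, 20), (24, 13, 27), (24, 13, 9), (24, 20, 13), (24, 20, 27), (24, 20, 9), (24, 27, 13), (24, 27, 20), (24, 27, 9), (24, 9, 13), (24, 9, 20), (24, 9, 27), (36, 12, 2), (36, 12, 4), (36, 12, 40), (36, 2, 12), (36, 2, 4), (36, 2, 40), (36, 4, 12), (36, 4, 2), (36, 4, 40), (36, 40, 12), (36, 40, 2), (36, 40, 4)}.
π_{G, E2} gives {(24, 13), (24, 20), (24, 27), (24, 9), (36, 12), (36, 2), (36, 4), (36, 40)} (16 duplicate(s) eliminated).

{(24, 13), (24, 20), (24, 27), (24, 9), (36, 12), (36, 2), (36, 4), (36, 40)}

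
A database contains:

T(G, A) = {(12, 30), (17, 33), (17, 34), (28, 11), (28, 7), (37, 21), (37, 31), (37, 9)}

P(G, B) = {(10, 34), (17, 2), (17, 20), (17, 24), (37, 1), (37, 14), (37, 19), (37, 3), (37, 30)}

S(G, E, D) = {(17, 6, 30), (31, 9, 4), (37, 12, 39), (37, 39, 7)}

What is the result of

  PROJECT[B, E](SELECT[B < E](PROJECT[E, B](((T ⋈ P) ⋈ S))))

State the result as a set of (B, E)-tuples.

{(1, 12), (1, 39), (14, 39), (19, 39), (2, 6), (3, 12), (3, 39), (30, 39)}

Natural join on G: {(17, 33, 2), (17, 33, 20), (17, 33, 24), (17, 34, 2), (17, 34, 20), (17, 34, 24), (37, 21, 1), (37, 21, 14), (37, 21, 19), (37, 21, 3), (37, 21, 30), (37, 31, 1), (37, 31, 14), (37, 31, 19), (37, 31, 3), (37, 31, 30), (37, 9, 1), (37, 9, 14), (37, 9, 19), (37, 9, 3), (37, 9, 30)}
Natural join on G: {(17, 33, 2, 6, 30), (17, 33, 20, 6, 30), (17, 33, 24, 6, 30), (17, 34, 2, 6, 30), (17, 34, 20, 6, 30), (17, 34, 24, 6, 30), (37, 21, 1, 12, 39), (37, 21, 1, 39, 7), (37, 21, 14, 12, 39), (37, 21, 14, 39, 7), (37, 21, 19, 12, 39), (37, 21, 19, 39, 7), (37, 21, 3, 12, 39), (37, 21, 3, 39, 7), (37, 21, 30, 12, 39), (37, 21, 30, 39, 7), (37, 31, 1, 12, 39), (37, 31, 1, 39, 7), (37, 31, 14, 12, 39), (37, 31, 14, 39, 7), (37, 31, 19, 12, 39), (37, 31, 19, 39, 7), (37, 31, 3, 12, 39), (37, 31, 3, 39, 7), (37, 31, 30, 12, 39), (37, 31, 30, 39, 7), (37, 9, 1, 12, 39), (37, 9, 1, 39, 7), (37, 9, 14, 12, 39), (37, 9, 14, 39, 7), (37, 9, 19, 12, 39), (37, 9, 19, 39, 7), (37, 9, 3, 12, 39), (37, 9, 3, 39, 7), (37, 9, 30, 12, 39), (37, 9, 30, 39, 7)}
π_{E, B} gives {(12, 1), (12, 14), (12, 19), (12, 3), (12, 30), (39, 1), (39, 14), (39, 19), (39, 3), (39, 30), (6, 2), (6, 20), (6, 24)} (23 duplicate(s) eliminated).
Apply σ_{B < E}; surviving tuples: {(12, 1), (12, 3), (39, 1), (39, 14), (39, 19), (39, 3), (39, 30), (6, 2)}
π_{B, E} gives {(1, 12), (1, 39), (14, 39), (19, 39), (2, 6), (3, 12), (3, 39), (30, 39)}.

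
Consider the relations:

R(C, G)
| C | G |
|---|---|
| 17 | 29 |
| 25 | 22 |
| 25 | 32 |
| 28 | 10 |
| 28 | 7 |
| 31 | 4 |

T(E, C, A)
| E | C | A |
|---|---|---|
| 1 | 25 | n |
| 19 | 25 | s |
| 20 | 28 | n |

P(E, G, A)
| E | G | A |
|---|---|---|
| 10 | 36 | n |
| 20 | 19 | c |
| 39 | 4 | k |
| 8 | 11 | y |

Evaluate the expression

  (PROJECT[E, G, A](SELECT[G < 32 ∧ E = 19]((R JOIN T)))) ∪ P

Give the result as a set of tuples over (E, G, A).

{(10, 36, n), (19, 22, s), (20, 19, c), (39, 4, k), (8, 11, y)}

Joining R and T on C yields {(25, 22, 1, n), (25, 22, 19, s), (25, 32, 1, n), (25, 32, 19, s), (28, 10, 20, n), (28, 7, 20, n)}.
Apply σ_{G < 32 ∧ E = 19}; surviving tuples: {(25, 22, 19, s)}
π_{E, G, A} gives {(19, 22, s)}.
Union: {(19, 22, s)} with {(10, 36, n), (20, 19, c), (39, 4, k), (8, 11, y)} → {(10, 36, n), (19, 22, s), (20, 19, c), (39, 4, k), (8, 11, y)}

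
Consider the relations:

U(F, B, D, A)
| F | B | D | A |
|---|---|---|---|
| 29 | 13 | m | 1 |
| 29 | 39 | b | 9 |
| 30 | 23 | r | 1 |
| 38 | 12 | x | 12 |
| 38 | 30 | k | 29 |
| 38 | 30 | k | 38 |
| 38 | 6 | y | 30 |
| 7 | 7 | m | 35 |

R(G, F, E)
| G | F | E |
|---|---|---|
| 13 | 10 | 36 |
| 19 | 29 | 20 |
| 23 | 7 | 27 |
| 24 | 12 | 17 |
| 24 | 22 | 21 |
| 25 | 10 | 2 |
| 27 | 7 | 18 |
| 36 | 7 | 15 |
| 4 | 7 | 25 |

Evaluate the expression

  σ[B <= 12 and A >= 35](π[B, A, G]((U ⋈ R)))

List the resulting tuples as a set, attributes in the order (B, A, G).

U ⋈ R (natural join on F): {(29, 13, m, 1, 19, 20), (29, 39, b, 9, 19, 20), (7, 7, m, 35, 23, 27), (7, 7, m, 35, 27, 18), (7, 7, m, 35, 36, 15), (7, 7, m, 35, 4, 25)}
Projecting to B, A, G: {(13, 1, 19), (39, 9, 19), (7, 35, 23), (7, 35, 27), (7, 35, 36), (7, 35, 4)}
Filtering on B <= 12 and A >= 35 leaves {(7, 35, 23), (7, 35, 27), (7, 35, 36), (7, 35, 4)}.

{(7, 35, 23), (7, 35, 27), (7, 35, 36), (7, 35, 4)}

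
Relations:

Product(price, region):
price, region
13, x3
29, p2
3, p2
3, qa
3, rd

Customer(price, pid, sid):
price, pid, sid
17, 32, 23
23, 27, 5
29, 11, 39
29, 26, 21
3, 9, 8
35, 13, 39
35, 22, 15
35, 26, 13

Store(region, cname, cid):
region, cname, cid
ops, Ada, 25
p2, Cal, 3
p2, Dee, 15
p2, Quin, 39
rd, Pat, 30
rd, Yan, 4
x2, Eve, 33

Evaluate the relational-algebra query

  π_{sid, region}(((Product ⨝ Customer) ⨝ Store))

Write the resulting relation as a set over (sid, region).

{(21, p2), (39, p2), (8, p2), (8, rd)}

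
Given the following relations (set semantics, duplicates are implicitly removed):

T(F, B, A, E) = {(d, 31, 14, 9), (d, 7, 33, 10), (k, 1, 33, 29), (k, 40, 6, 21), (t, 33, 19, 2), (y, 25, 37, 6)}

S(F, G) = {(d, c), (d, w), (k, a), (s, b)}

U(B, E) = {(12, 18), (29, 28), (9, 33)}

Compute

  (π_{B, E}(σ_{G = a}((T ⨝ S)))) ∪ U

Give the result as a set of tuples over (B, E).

T ⋈ S (natural join on F): {(d, 31, 14, 9, c), (d, 31, 14, 9, w), (d, 7, 33, 10, c), (d, 7, 33, 10, w), (k, 1, 33, 29, a), (k, 40, 6, 21, a)}
Selection G = a: {(k, 1, 33, 29, a), (k, 40, 6, 21, a)}
Keep only column(s) B, E: {(1, 29), (40, 21)}
Union: {(1, 29), (40, 21)} with {(12, 18), (29, 28), (9, 33)} → {(1, 29), (12, 18), (29, 28), (40, 21), (9, 33)}

{(1, 29), (12, 18), (29, 28), (40, 21), (9, 33)}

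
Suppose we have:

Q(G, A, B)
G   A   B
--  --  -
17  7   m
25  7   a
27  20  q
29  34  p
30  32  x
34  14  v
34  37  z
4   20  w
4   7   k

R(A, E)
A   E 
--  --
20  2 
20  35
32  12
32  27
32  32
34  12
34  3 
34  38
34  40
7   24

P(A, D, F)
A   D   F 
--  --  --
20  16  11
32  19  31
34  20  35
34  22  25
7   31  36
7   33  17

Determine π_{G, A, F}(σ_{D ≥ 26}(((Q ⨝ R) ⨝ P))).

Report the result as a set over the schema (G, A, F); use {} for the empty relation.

{(17, 7, 17), (17, 7, 36), (25, 7, 17), (25, 7, 36), (4, 7, 17), (4, 7, 36)}

Joining Q and R on A yields {(17, 7, m, 24), (25, 7, a, 24), (27, 20, q, 2), (27, 20, q, 35), (29, 34, p, 12), (29, 34, p, 3), (29, 34, p, 38), (29, 34, p, 40), (30, 32, x, 12), (30, 32, x, 27), (30, 32, x, 32), (4, 20, w, 2), (4, 20, w, 35), (4, 7, k, 24)}.
Joining (Q ⨝ R) and P on A yields {(17, 7, m, 24, 31, 36), (17, 7, m, 24, 33, 17), (25, 7, a, 24, 31, 36), (25, 7, a, 24, 33, 17), (27, 20, q, 2, 16, 11), (27, 20, q, 35, 16, 11), (29, 34, p, 12, 20, 35), (29, 34, p, 12, 22, 25), (29, 34, p, 3, 20, 35), (29, 34, p, 3, 22, 25), (29, 34, p, 38, 20, 35), (29, 34, p, 38, 22, 25), (29, 34, p, 40, 20, 35), (29, 34, p, 40, 22, 25), (30, 32, x, 12, 19, 31), (30, 32, x, 27, 19, 31), (30, 32, x, 32, 19, 31), (4, 20, w, 2, 16, 11), (4, 20, w, 35, 16, 11), (4, 7, k, 24, 31, 36), (4, 7, k, 24, 33, 17)}.
σ[D ≥ 26]: keep tuples satisfying D ≥ 26 → {(17, 7, m, 24, 31, 36), (17, 7, m, 24, 33, 17), (25, 7, a, 24, 31, 36), (25, 7, a, 24, 33, 17), (4, 7, k, 24, 31, 36), (4, 7, k, 24, 33, 17)}
π[G, A, F]: project onto (G, A, F) → {(17, 7, 17), (17, 7, 36), (25, 7, 17), (25, 7, 36), (4, 7, 17), (4, 7, 36)}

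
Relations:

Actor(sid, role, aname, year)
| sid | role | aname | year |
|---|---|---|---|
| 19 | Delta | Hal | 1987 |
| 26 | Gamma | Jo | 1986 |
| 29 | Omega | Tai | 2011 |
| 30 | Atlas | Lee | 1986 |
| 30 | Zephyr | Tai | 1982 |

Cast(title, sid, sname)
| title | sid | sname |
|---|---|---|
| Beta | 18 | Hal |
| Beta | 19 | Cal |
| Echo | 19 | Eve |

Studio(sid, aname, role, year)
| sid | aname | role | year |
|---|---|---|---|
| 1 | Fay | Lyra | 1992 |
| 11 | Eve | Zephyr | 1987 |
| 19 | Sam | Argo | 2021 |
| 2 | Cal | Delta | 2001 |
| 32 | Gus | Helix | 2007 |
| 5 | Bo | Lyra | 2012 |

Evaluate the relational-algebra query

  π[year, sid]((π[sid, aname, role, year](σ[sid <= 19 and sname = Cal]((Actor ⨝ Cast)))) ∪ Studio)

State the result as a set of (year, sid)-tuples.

Actor ⋈ Cast (natural join on sid): {(19, Delta, Hal, 1987, Beta, Cal), (19, Delta, Hal, 1987, Echo, Eve)}
Filtering on sid <= 19 and sname = Cal leaves {(19, Delta, Hal, 1987, Beta, Cal)}.
Keep only column(s) sid, aname, role, year: {(19, Hal, Delta, 1987)}
Union: {(19, Hal, Delta, 1987)} with {(1, Fay, Lyra, 1992), (11, Eve, Zephyr, 1987), (19, Sam, Argo, 2021), (2, Cal, Delta, 2001), (32, Gus, Helix, 2007), (5, Bo, Lyra, 2012)} → {(1, Fay, Lyra, 1992), (11, Eve, Zephyr, 1987), (19, Hal, Delta, 1987), (19, Sam, Argo, 2021), (2, Cal, Delta, 2001), (32, Gus, Helix, 2007), (5, Bo, Lyra, 2012)}
Keep only column(s) year, sid: {(1987, 11), (1987, 19), (1992, 1), (2001, 2), (2007, 32), (2012, 5), (2021, 19)}

{(1987, 11), (1987, 19), (1992, 1), (2001, 2), (2007, 32), (2012, 5), (2021, 19)}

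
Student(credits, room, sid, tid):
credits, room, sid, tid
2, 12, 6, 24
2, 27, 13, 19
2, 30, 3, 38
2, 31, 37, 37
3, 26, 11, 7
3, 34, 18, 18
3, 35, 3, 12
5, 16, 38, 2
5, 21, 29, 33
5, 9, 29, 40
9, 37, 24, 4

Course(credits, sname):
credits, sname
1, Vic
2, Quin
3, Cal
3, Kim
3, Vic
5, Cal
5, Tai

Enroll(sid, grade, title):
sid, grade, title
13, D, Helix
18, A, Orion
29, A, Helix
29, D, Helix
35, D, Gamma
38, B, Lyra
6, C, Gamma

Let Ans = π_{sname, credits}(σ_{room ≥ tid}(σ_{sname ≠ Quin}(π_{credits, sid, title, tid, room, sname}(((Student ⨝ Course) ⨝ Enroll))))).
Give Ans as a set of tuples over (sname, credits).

Joining Student and Course on credits yields {(2, 12, 6, 24, Quin), (2, 27, 13, 19, Quin), (2, 30, 3, 38, Quin), (2, 31, 37, 37, Quin), (3, 26, 11, 7, Cal), (3, 26, 11, 7, Kim), (3, 26, 11, 7, Vic), (3, 34, 18, 18, Cal), (3, 34, 18, 18, Kim), (3, 34, 18, 18, Vic), (3, 35, 3, 12, Cal), (3, 35, 3, 12, Kim), (3, 35, 3, 12, Vic), (5, 16, 38, 2, Cal), (5, 16, 38, 2, Tai), (5, 21, 29, 33, Cal), (5, 21, 29, 33, Tai), (5, 9, 29, 40, Cal), (5, 9, 29, 40, Tai)}.
Joining (Student ⨝ Course) and Enroll on sid yields {(2, 12, 6, 24, Quin, C, Gamma), (2, 27, 13, 19, Quin, D, Helix), (3, 34, 18, 18, Cal, A, Orion), (3, 34, 18, 18, Kim, A, Orion), (3, 34, 18, 18, Vic, A, Orion), (5, 16, 38, 2, Cal, B, Lyra), (5, 16, 38, 2, Tai, B, Lyra), (5, 21, 29, 33, Cal, A, Helix), (5, 21, 29, 33, Cal, D, Helix), (5, 21, 29, 33, Tai, A, Helix), (5, 21, 29, 33, Tai, D, Helix), (5, 9, 29, 40, Cal, A, Helix), (5, 9, 29, 40, Cal, D, Helix), (5, 9, 29, 40, Tai, A, Helix), (5, 9, 29, 40, Tai, D, Helix)}.
π[credits, sid, title, tid, room, sname]: project onto (credits, sid, title, tid, room, sname) (4 duplicate(s) eliminated) → {(2, 13, Helix, 19, 27, Quin), (2, 6, Gamma, 24, 12, Quin), (3, 18, Orion, 18, 34, Cal), (3, 18, Orion, 18, 34, Kim), (3, 18, Orion, 18, 34, Vic), (5, 29, Helix, 33, 21, Cal), (5, 29, Helix, 33, 21, Tai), (5, 29, Helix, 40, 9, Cal), (5, 29, Helix, 40, 9, Tai), (5, 38, Lyra, 2, 16, Cal), (5, 38, Lyra, 2, 16, Tai)}
Apply σ_{sname ≠ Quin}; surviving tuples: {(3, 18, Orion, 18, 34, Cal), (3, 18, Orion, 18, 34, Kim), (3, 18, Orion, 18, 34, Vic), (5, 29, Helix, 33, 21, Cal), (5, 29, Helix, 33, 21, Tai), (5, 29, Helix, 40, 9, Cal), (5, 29, Helix, 40, 9, Tai), (5, 38, Lyra, 2, 16, Cal), (5, 38, Lyra, 2, 16, Tai)}
Apply σ_{room ≥ tid}; surviving tuples: {(3, 18, Orion, 18, 34, Cal), (3, 18, Orion, 18, 34, Kim), (3, 18, Orion, 18, 34, Vic), (5, 38, Lyra, 2, 16, Cal), (5, 38, Lyra, 2, 16, Tai)}
π[sname, credits]: project onto (sname, credits) → {(Cal, 3), (Cal, 5), (Kim, 3), (Tai, 5), (Vic, 3)}

{(Cal, 3), (Cal, 5), (Kim, 3), (Tai, 5), (Vic, 3)}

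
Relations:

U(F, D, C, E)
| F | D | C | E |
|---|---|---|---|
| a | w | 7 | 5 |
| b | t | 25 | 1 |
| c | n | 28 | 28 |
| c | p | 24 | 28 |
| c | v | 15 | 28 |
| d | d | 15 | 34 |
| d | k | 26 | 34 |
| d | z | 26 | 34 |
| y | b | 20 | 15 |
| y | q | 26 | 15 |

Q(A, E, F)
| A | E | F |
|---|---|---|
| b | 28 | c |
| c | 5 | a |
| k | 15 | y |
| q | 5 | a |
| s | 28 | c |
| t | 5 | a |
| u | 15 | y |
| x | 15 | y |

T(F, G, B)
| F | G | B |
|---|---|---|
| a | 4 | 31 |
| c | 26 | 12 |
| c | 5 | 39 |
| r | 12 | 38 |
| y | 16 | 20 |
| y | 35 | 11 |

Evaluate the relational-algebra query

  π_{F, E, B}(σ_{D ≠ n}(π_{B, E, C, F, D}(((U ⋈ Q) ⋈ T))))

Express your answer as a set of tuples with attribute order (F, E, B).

Joining U and Q on F, E yields {(a, w, 7, 5, c), (a, w, 7, 5, q), (a, w, 7, 5, t), (c, n, 28, 28, b), (c, n, 28, 28, s), (c, p, 24, 28, b), (c, p, 24, 28, s), (c, v, 15, 28, b), (c, v, 15, 28, s), (y, b, 20, 15, k), (y, b, 20, 15, u), (y, b, 20, 15, x), (y, q, 26, 15, k), (y, q, 26, 15, u), (y, q, 26, 15, x)}.
Joining (U ⋈ Q) and T on F yields {(a, w, 7, 5, c, 4, 31), (a, w, 7, 5, q, 4, 31), (a, w, 7, 5, t, 4, 31), (c, n, 28, 28, b, 26, 12), (c, n, 28, 28, b, 5, 39), (c, n, 28, 28, s, 26, 12), (c, n, 28, 28, s, 5, 39), (c, p, 24, 28, b, 26, 12), (c, p, 24, 28, b, 5, 39), (c, p, 24, 28, s, 26, 12), (c, p, 24, 28, s, 5, 39), (c, v, 15, 28, b, 26, 12), (c, v, 15, 28, b, 5, 39), (c, v, 15, 28, s, 26, 12), (c, v, 15, 28, s, 5, 39), (y, b, 20, 15, k, 16, 20), (y, b, 20, 15, k, 35, 11), (y, b, 20, 15, u, 16, 20), (y, b, 20, 15, u, 35, 11), (y, b, 20, 15, x, 16, 20), (y, b, 20, 15, x, 35, 11), (y, q, 26, 15, k, 16, 20), (y, q, 26, 15, k, 35, 11), (y, q, 26, 15, u, 16, 20), (y, q, 26, 15, u, 35, 11), (y, q, 26, 15, x, 16, 20), (y, q, 26, 15, x, 35, 11)}.
π[B, E, C, F, D]: project onto (B, E, C, F, D) (16 duplicate(s) eliminated) → {(11, 15, 20, y, b), (11, 15, 26, y, q), (12, 28, 15, c, v), (12, 28, 24, c, p), (12, 28, 28, c, n), (20, 15, 20, y, b), (20, 15, 26, y, q), (31, 5, 7, a, w), (39, 28, 15, c, v), (39, 28, 24, c, p), (39, 28, 28, c, n)}
Selection D ≠ n: {(11, 15, 20, y, b), (11, 15, 26, y, q), (12, 28, 15, c, v), (12, 28, 24, c, p), (20, 15, 20, y, b), (20, 15, 26, y, q), (31, 5, 7, a, w), (39, 28, 15, c, v), (39, 28, 24, c, p)}
π[F, E, B]: project onto (F, E, B) (4 duplicate(s) eliminated) → {(a, 5, 31), (c, 28, 12), (c, 28, 39), (y, 15, 11), (y, 15, 20)}

{(a, 5, 31), (c, 28, 12), (c, 28, 39), (y, 15, 11), (y, 15, 20)}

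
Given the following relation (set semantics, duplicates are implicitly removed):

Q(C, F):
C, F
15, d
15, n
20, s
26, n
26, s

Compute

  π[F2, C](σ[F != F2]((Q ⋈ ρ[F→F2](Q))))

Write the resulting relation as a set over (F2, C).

{(d, 15), (n, 15), (n, 26), (s, 26)}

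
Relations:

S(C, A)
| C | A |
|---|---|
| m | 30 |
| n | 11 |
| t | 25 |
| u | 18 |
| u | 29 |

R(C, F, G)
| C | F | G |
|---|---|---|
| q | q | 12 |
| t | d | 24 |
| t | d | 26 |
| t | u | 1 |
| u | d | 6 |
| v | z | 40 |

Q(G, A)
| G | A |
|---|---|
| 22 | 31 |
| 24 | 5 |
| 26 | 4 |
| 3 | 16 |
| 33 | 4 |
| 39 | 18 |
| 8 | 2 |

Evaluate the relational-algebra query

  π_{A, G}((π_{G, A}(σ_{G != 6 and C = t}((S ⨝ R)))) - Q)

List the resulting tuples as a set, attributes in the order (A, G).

{(25, 1), (25, 24), (25, 26)}

S ⋈ R (natural join on C): {(t, 25, d, 24), (t, 25, d, 26), (t, 25, u, 1), (u, 18, d, 6), (u, 29, d, 6)}
σ[G != 6 and C = t]: keep tuples satisfying G != 6 and C = t → {(t, 25, d, 24), (t, 25, d, 26), (t, 25, u, 1)}
π[G, A]: project onto (G, A) → {(1, 25), (24, 25), (26, 25)}
Difference: {(1, 25), (24, 25), (26, 25)} with {(22, 31), (24, 5), (26, 4), (3, 16), (33, 4), (39, 18), (8, 2)} → {(1, 25), (24, 25), (26, 25)}
π[A, G]: project onto (A, G) → {(25, 1), (25, 24), (25, 26)}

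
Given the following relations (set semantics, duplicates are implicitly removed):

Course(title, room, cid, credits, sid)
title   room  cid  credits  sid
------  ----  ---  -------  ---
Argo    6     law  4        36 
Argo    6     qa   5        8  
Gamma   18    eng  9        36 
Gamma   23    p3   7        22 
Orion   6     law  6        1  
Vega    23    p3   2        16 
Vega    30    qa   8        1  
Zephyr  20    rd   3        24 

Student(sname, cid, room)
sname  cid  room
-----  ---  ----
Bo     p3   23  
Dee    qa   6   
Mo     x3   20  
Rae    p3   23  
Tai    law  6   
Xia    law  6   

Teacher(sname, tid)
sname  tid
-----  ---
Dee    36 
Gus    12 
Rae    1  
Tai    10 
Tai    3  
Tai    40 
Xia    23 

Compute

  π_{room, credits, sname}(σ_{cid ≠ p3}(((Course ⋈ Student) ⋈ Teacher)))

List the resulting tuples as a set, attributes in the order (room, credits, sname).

Natural join on room, cid: {(Argo, 6, law, 4, 36, Tai), (Argo, 6, law, 4, 36, Xia), (Argo, 6, qa, 5, 8, Dee), (Gamma, 23, p3, 7, 22, Bo), (Gamma, 23, p3, 7, 22, Rae), (Orion, 6, law, 6, 1, Tai), (Orion, 6, law, 6, 1, Xia), (Vega, 23, p3, 2, 16, Bo), (Vega, 23, p3, 2, 16, Rae)}
Natural join on sname: {(Argo, 6, law, 4, 36, Tai, 10), (Argo, 6, law, 4, 36, Tai, 3), (Argo, 6, law, 4, 36, Tai, 40), (Argo, 6, law, 4, 36, Xia, 23), (Argo, 6, qa, 5, 8, Dee, 36), (Gamma, 23, p3, 7, 22, Rae, 1), (Orion, 6, law, 6, 1, Tai, 10), (Orion, 6, law, 6, 1, Tai, 3), (Orion, 6, law, 6, 1, Tai, 40), (Orion, 6, law, 6, 1, Xia, 23), (Vega, 23, p3, 2, 16, Rae, 1)}
Apply σ_{cid ≠ p3}; surviving tuples: {(Argo, 6, law, 4, 36, Tai, 10), (Argo, 6, law, 4, 36, Tai, 3), (Argo, 6, law, 4, 36, Tai, 40), (Argo, 6, law, 4, 36, Xia, 23), (Argo, 6, qa, 5, 8, Dee, 36), (Orion, 6, law, 6, 1, Tai, 10), (Orion, 6, law, 6, 1, Tai, 3), (Orion, 6, law, 6, 1, Tai, 40), (Orion, 6, law, 6, 1, Xia, 23)}
π_{room, credits, sname} gives {(6, 4, Tai), (6, 4, Xia), (6, 5, Dee), (6, 6, Tai), (6, 6, Xia)} (4 duplicate(s) eliminated).

{(6, 4, Tai), (6, 4, Xia), (6, 5, Dee), (6, 6, Tai), (6, 6, Xia)}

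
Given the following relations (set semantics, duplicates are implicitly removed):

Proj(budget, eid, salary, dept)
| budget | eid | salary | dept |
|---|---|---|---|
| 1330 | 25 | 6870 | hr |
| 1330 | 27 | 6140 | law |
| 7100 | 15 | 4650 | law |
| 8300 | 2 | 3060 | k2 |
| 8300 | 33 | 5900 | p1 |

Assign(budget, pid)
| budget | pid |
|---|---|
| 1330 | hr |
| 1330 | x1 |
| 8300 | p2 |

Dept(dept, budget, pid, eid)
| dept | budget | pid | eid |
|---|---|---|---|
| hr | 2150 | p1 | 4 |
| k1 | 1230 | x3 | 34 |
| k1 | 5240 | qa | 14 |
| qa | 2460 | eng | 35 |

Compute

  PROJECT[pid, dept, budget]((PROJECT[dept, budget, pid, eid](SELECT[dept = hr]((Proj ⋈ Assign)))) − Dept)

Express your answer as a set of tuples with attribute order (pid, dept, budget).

{(hr, hr, 1330), (x1, hr, 1330)}

Proj ⋈ Assign (natural join on budget): {(1330, 25, 6870, hr, hr), (1330, 25, 6870, hr, x1), (1330, 27, 6140, law, hr), (1330, 27, 6140, law, x1), (8300, 2, 3060, k2, p2), (8300, 33, 5900, p1, p2)}
Apply σ_{dept = hr}; surviving tuples: {(1330, 25, 6870, hr, hr), (1330, 25, 6870, hr, x1)}
π_{dept, budget, pid, eid} gives {(hr, 1330, hr, 25), (hr, 1330, x1, 25)}.
Set difference of the two operands is {(hr, 1330, hr, 25), (hr, 1330, x1, 25)}.
π_{pid, dept, budget} gives {(hr, hr, 1330), (x1, hr, 1330)}.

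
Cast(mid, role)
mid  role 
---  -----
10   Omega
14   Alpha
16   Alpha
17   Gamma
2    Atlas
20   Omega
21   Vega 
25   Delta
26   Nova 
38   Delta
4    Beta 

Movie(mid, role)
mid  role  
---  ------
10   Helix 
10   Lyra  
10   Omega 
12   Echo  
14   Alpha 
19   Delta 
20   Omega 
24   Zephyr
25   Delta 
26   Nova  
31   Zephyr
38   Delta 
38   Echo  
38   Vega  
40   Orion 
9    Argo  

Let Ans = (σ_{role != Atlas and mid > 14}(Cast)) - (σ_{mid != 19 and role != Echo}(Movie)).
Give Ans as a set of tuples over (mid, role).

{(16, Alpha), (17, Gamma), (21, Vega)}

Filtering on role != Atlas and mid > 14 leaves {(16, Alpha), (17, Gamma), (20, Omega), (21, Vega), (25, Delta), (26, Nova), (38, Delta)}.
Filtering on mid != 19 and role != Echo leaves {(10, Helix), (10, Lyra), (10, Omega), (14, Alpha), (20, Omega), (24, Zephyr), (25, Delta), (26, Nova), (31, Zephyr), (38, Delta), (38, Vega), (40, Orion), (9, Argo)}.
Set difference of the two operands is {(16, Alpha), (17, Gamma), (21, Vega)}.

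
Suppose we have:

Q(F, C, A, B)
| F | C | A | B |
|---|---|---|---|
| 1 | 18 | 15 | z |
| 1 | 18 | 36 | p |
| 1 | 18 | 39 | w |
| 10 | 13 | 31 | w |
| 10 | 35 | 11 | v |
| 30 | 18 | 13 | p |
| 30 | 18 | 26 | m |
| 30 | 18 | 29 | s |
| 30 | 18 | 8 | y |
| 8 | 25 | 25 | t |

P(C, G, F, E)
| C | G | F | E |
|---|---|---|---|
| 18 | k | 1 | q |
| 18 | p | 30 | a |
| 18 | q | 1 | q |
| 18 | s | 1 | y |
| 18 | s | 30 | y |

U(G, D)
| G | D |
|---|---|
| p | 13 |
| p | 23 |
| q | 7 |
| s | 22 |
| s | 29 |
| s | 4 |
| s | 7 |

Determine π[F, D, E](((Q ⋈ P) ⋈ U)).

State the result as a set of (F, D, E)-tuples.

Natural join on F, C: {(1, 18, 15, z, k, q), (1, 18, 15, z, q, q), (1, 18, 15, z, s, y), (1, 18, 36, p, k, q), (1, 18, 36, p, q, q), (1, 18, 36, p, s, y), (1, 18, 39, w, k, q), (1, 18, 39, w, q, q), (1, 18, 39, w, s, y), (30, 18, 13, p, p, a), (30, 18, 13, p, s, y), (30, 18, 26, m, p, a), (30, 18, 26, m, s, y), (30, 18, 29, s, p, a), (30, 18, 29, s, s, y), (30, 18, 8, y, p, a), (30, 18, 8, y, s, y)}
Natural join on G: {(1, 18, 15, z, q, q, 7), (1, 18, 15, z, s, y, 22), (1, 18, 15, z, s, y, 29), (1, 18, 15, z, s, y, 4), (1, 18, 15, z, s, y, 7), (1, 18, 36, p, q, q, 7), (1, 18, 36, p, s, y, 22), (1, 18, 36, p, s, y, 29), (1, 18, 36, p, s, y, 4), (1, 18, 36, p, s, y, 7), (1, 18, 39, w, q, q, 7), (1, 18, 39, w, s, y, 22), (1, 18, 39, w, s, y, 29), (1, 18, 39, w, s, y, 4), (1, 18, 39, w, s, y, 7), (30, 18, 13, p, p, a, 13), (30, 18, 13, p, p, a, 23), (30, 18, 13, p, s, y, 22), (30, 18, 13, p, s, y, 29), (30, 18, 13, p, s, y, 4), (30, 18, 13, p, s, y, 7), (30, 18, 26, m, p, a, 13), (30, 18, 26, m, p, a, 23), (30, 18, 26, m, s, y, 22), (30, 18, 26, m, s, y, 29), (30, 18, 26, m, s, y, 4), (30, 18, 26, m, s, y, 7), (30, 18, 29, s, p, a, 13), (30, 18, 29, s, p, a, 23), (30, 18, 29, s, s, y, 22), (30, 18, 29, s, s, y, 29), (30, 18, 29, s, s, y, 4), (30, 18, 29, s, s, y, 7), (30, 18, 8, y, p, a, 13), (30, 18, 8, y, p, a, 23), (30, 18, 8, y, s, y, 22), (30, 18, 8, y, s, y, 29), (30, 18, 8, y, s, y, 4), (30, 18, 8, y, s, y, 7)}
Projecting to F, D, E (28 duplicate(s) eliminated): {(1, 22, y), (1, 29, y), (1, 4, y), (1, 7, q), (1, 7, y), (30, 13, a), (30, 22, y), (30, 23, a), (30, 29, y), (30, 4, y), (30, 7, y)}

{(1, 22, y), (1, 29, y), (1, 4, y), (1, 7, q), (1, 7, y), (30, 13, a), (30, 22, y), (30, 23, a), (30, 29, y), (30, 4, y), (30, 7, y)}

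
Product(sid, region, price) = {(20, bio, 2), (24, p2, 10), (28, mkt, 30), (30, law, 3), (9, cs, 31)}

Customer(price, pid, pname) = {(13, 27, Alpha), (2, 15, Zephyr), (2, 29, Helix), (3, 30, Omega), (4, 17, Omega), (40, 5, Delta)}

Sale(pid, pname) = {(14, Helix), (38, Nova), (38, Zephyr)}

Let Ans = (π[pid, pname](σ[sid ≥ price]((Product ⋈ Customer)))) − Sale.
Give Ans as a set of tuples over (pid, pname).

{(15, Zephyr), (29, Helix), (30, Omega)}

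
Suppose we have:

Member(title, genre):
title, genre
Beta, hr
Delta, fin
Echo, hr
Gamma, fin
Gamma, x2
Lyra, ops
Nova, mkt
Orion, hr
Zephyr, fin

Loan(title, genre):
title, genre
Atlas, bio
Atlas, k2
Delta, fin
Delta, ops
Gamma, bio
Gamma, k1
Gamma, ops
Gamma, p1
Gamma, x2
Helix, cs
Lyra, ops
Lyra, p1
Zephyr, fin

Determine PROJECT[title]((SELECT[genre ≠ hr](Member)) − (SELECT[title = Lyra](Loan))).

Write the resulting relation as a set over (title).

σ[genre ≠ hr]: keep tuples satisfying genre ≠ hr → {(Delta, fin), (Gamma, fin), (Gamma, x2), (Lyra, ops), (Nova, mkt), (Zephyr, fin)}
σ[title = Lyra]: keep tuples satisfying title = Lyra → {(Lyra, ops), (Lyra, p1)}
Set difference of the two operands is {(Delta, fin), (Gamma, fin), (Gamma, x2), (Nova, mkt), (Zephyr, fin)}.
Keep only column(s) title (1 duplicate(s) eliminated): {Delta, Gamma, Nova, Zephyr}

{Delta, Gamma, Nova, Zephyr}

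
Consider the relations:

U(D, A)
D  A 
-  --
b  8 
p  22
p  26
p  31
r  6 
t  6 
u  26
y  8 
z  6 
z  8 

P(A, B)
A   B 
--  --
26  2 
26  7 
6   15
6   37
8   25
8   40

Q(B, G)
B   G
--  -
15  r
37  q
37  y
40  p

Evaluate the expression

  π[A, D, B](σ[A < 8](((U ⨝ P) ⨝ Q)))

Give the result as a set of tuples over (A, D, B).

{(6, r, 15), (6, r, 37), (6, t, 15), (6, t, 37), (6, z, 15), (6, z, 37)}

U ⋈ P (natural join on A): {(b, 8, 25), (b, 8, 40), (p, 26, 2), (p, 26, 7), (r, 6, 15), (r, 6, 37), (t, 6, 15), (t, 6, 37), (u, 26, 2), (u, 26, 7), (y, 8, 25), (y, 8, 40), (z, 6, 15), (z, 6, 37), (z, 8, 25), (z, 8, 40)}
(U ⨝ P) ⋈ Q (natural join on B): {(b, 8, 40, p), (r, 6, 15, r), (r, 6, 37, q), (r, 6, 37, y), (t, 6, 15, r), (t, 6, 37, q), (t, 6, 37, y), (y, 8, 40, p), (z, 6, 15, r), (z, 6, 37, q), (z, 6, 37, y), (z, 8, 40, p)}
Selection A < 8: {(r, 6, 15, r), (r, 6, 37, q), (r, 6, 37, y), (t, 6, 15, r), (t, 6, 37, q), (t, 6, 37, y), (z, 6, 15, r), (z, 6, 37, q), (z, 6, 37, y)}
Projecting to A, D, B (3 duplicate(s) eliminated): {(6, r, 15), (6, r, 37), (6, t, 15), (6, t, 37), (6, z, 15), (6, z, 37)}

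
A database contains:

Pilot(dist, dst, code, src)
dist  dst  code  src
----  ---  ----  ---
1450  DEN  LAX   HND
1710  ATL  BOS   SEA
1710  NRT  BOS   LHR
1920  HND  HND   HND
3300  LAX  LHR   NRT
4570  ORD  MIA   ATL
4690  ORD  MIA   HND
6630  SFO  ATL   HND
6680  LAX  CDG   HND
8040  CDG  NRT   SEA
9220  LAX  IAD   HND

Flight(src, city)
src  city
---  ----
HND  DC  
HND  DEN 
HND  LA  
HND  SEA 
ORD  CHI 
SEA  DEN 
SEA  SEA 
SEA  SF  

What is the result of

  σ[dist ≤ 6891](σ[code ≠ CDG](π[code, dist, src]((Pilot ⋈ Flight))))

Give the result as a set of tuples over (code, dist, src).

{(ATL, 6630, HND), (BOS, 1710, SEA), (HND, 1920, HND), (LAX, 1450, HND), (MIA, 4690, HND)}

Joining Pilot and Flight on src yields {(1450, DEN, LAX, HND, DC), (1450, DEN, LAX, HND, DEN), (1450, DEN, LAX, HND, LA), (1450, DEN, LAX, HND, SEA), (1710, ATL, BOS, SEA, DEN), (1710, ATL, BOS, SEA, SEA), (1710, ATL, BOS, SEA, SF), (1920, HND, HND, HND, DC), (1920, HND, HND, HND, DEN), (1920, HND, HND, HND, LA), (1920, HND, HND, HND, SEA), (4690, ORD, MIA, HND, DC), (4690, ORD, MIA, HND, DEN), (4690, ORD, MIA, HND, LA), (4690, ORD, MIA, HND, SEA), (6630, SFO, ATL, HND, DC), (6630, SFO, ATL, HND, DEN), (6630, SFO, ATL, HND, LA), (6630, SFO, ATL, HND, SEA), (6680, LAX, CDG, HND, DC), (6680, LAX, CDG, HND, DEN), (6680, LAX, CDG, HND, LA), (6680, LAX, CDG, HND, SEA), (8040, CDG, NRT, SEA, DEN), (8040, CDG, NRT, SEA, SEA), (8040, CDG, NRT, SEA, SF), (9220, LAX, IAD, HND, DC), (9220, LAX, IAD, HND, DEN), (9220, LAX, IAD, HND, LA), (9220, LAX, IAD, HND, SEA)}.
Keep only column(s) code, dist, src (22 duplicate(s) eliminated): {(ATL, 6630, HND), (BOS, 1710, SEA), (CDG, 6680, HND), (HND, 1920, HND), (IAD, 9220, HND), (LAX, 1450, HND), (MIA, 4690, HND), (NRT, 8040, SEA)}
σ[code ≠ CDG]: keep tuples satisfying code ≠ CDG → {(ATL, 6630, HND), (BOS, 1710, SEA), (HND, 1920, HND), (IAD, 9220, HND), (LAX, 1450, HND), (MIA, 4690, HND), (NRT, 8040, SEA)}
σ[dist ≤ 6891]: keep tuples satisfying dist ≤ 6891 → {(ATL, 6630, HND), (BOS, 1710, SEA), (HND, 1920, HND), (LAX, 1450, HND), (MIA, 4690, HND)}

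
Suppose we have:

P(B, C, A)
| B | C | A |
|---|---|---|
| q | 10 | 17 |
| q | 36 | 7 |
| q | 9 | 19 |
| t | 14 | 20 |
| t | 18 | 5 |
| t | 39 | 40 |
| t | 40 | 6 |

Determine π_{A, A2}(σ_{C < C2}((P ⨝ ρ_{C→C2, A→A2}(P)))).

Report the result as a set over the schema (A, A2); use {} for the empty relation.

ρ[C→C2, A→A2]: schema becomes (B, C2, A2); tuples unchanged.
P ⋈ ρ_{C→C2, A→A2}(P) (natural join on B): {(q, 10, 17, 10, 17), (q, 10, 17, 36, 7), (q, 10, 17, 9, 19), (q, 36, 7, 10, 17), (q, 36, 7, 36, 7), (q, 36, 7, 9, 19), (q, 9, 19, 10, 17), (q, 9, 19, 36, 7), (q, 9, 19, 9, 19), (t, 14, 20, 14, 20), (t, 14, 20, 18, 5), (t, 14, 20, 39, 40), (t, 14, 20, 40, 6), (t, 18, 5, 14, 20), (t, 18, 5, 18, 5), (t, 18, 5, 39, 40), (t, 18, 5, 40, 6), (t, 39, 40, 14, 20), (t, 39, 40, 18, 5), (t, 39, 40, 39, 40), (t, 39, 40, 40, 6), (t, 40, 6, 14, 20), (t, 40, 6, 18, 5), (t, 40, 6, 39, 40), (t, 40, 6, 40, 6)}
σ[C < C2]: keep tuples satisfying C < C2 → {(q, 10, 17, 36, 7), (q, 9, 19, 10, 17), (q, 9, 19, 36, 7), (t, 14, 20, 18, 5), (t, 14, 20, 39, 40), (t, 14, 20, 40, 6), (t, 18, 5, 39, 40), (t, 18, 5, 40, 6), (t, 39, 40, 40, 6)}
π[A, A2]: project onto (A, A2) → {(17, 7), (19, 17), (19, 7), (20, 40), (20, 5), (20, 6), (40, 6), (5, 40), (5, 6)}

{(17, 7), (19, 17), (19, 7), (20, 40), (20, 5), (20, 6), (40, 6), (5, 40), (5, 6)}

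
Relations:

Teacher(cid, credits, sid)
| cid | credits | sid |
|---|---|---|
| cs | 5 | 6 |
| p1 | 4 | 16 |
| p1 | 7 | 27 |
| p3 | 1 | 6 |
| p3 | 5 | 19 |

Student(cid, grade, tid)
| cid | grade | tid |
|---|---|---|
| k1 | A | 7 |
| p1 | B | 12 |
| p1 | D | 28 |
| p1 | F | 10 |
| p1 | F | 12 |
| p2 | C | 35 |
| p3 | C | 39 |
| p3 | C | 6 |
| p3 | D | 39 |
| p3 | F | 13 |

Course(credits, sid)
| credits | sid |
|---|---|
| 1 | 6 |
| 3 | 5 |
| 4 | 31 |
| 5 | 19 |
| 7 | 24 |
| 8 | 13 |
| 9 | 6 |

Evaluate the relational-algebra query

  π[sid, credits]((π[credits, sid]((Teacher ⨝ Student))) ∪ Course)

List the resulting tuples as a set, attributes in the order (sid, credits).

{(13, 8), (16, 4), (19, 5), (24, 7), (27, 7), (31, 4), (5, 3), (6, 1), (6, 9)}

Teacher ⋈ Student (natural join on cid): {(p1, 4, 16, B, 12), (p1, 4, 16, D, 28), (p1, 4, 16, F, 10), (p1, 4, 16, F, 12), (p1, 7, 27, B, 12), (p1, 7, 27, D, 28), (p1, 7, 27, F, 10), (p1, 7, 27, F, 12), (p3, 1, 6, C, 39), (p3, 1, 6, C, 6), (p3, 1, 6, D, 39), (p3, 1, 6, F, 13), (p3, 5, 19, C, 39), (p3, 5, 19, C, 6), (p3, 5, 19, D, 39), (p3, 5, 19, F, 13)}
π[credits, sid]: project onto (credits, sid) (12 duplicate(s) eliminated) → {(1, 6), (4, 16), (5, 19), (7, 27)}
Taking the union: {(1, 6), (3, 5), (4, 16), (4, 31), (5, 19), (7, 24), (7, 27), (8, 13), (9, 6)}
π[sid, credits]: project onto (sid, credits) → {(13, 8), (16, 4), (19, 5), (24, 7), (27, 7), (31, 4), (5, 3), (6, 1), (6, 9)}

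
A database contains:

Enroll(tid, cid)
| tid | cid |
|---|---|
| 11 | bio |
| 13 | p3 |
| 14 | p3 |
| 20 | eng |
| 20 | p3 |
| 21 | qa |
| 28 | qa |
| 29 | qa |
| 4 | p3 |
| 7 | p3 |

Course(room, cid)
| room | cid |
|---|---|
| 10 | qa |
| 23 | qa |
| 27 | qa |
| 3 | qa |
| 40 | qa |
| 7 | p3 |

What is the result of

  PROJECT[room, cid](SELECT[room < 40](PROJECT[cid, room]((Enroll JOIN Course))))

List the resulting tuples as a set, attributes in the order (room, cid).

{(10, qa), (23, qa), (27, qa), (3, qa), (7, p3)}

Joining Enroll and Course on cid yields {(13, p3, 7), (14, p3, 7), (20, p3, 7), (21, qa, 10), (21, qa, 23), (21, qa, 27), (21, qa, 3), (21, qa, 40), (28, qa, 10), (28, qa, 23), (28, qa, 27), (28, qa, 3), (28, qa, 40), (29, qa, 10), (29, qa, 23), (29, qa, 27), (29, qa, 3), (29, qa, 40), (4, p3, 7), (7, p3, 7)}.
π[cid, room]: project onto (cid, room) (14 duplicate(s) eliminated) → {(p3, 7), (qa, 10), (qa, 23), (qa, 27), (qa, 3), (qa, 40)}
Selection room < 40: {(p3, 7), (qa, 10), (qa, 23), (qa, 27), (qa, 3)}
π[room, cid]: project onto (room, cid) → {(10, qa), (23, qa), (27, qa), (3, qa), (7, p3)}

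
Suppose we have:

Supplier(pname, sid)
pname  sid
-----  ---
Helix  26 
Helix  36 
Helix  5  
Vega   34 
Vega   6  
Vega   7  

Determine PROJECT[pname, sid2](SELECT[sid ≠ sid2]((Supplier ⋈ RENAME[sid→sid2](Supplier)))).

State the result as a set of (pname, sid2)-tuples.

{(Helix, 26), (Helix, 36), (Helix, 5), (Vega, 34), (Vega, 6), (Vega, 7)}

ρ[sid→sid2]: schema becomes (pname, sid2); tuples unchanged.
Joining Supplier and RENAME[sid→sid2](Supplier) on pname yields {(Helix, 26, 26), (Helix, 26, 36), (Helix, 26, 5), (Helix, 36, 26), (Helix, 36, 36), (Helix, 36, 5), (Helix, 5, 26), (Helix, 5, 36), (Helix, 5, 5), (Vega, 34, 34), (Vega, 34, 6), (Vega, 34, 7), (Vega, 6, 34), (Vega, 6, 6), (Vega, 6, 7), (Vega, 7, 34), (Vega, 7, 6), (Vega, 7, 7)}.
σ[sid ≠ sid2]: keep tuples satisfying sid ≠ sid2 → {(Helix, 26, 36), (Helix, 26, 5), (Helix, 36, 26), (Helix, 36, 5), (Helix, 5, 26), (Helix, 5, 36), (Vega, 34, 6), (Vega, 34, 7), (Vega, 6, 34), (Vega, 6, 7), (Vega, 7, 34), (Vega, 7, 6)}
Keep only column(s) pname, sid2 (6 duplicate(s) eliminated): {(Helix, 26), (Helix, 36), (Helix, 5), (Vega, 34), (Vega, 6), (Vega, 7)}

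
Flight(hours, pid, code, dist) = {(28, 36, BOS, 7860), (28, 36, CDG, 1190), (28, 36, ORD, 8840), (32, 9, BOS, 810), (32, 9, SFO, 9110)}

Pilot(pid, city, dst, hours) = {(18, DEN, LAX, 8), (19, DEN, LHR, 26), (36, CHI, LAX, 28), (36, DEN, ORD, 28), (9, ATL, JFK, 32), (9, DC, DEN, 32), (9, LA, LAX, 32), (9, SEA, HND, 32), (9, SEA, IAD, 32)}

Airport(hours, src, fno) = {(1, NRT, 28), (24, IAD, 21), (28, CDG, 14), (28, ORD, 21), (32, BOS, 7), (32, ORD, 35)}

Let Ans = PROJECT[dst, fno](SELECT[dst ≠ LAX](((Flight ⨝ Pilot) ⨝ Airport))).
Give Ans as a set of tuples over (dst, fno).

Flight ⋈ Pilot (natural join on hours, pid): {(28, 36, BOS, 7860, CHI, LAX), (28, 36, BOS, 7860, DEN, ORD), (28, 36, CDG, 1190, CHI, LAX), (28, 36, CDG, 1190, DEN, ORD), (28, 36, ORD, 8840, CHI, LAX), (28, 36, ORD, 8840, DEN, ORD), (32, 9, BOS, 810, ATL, JFK), (32, 9, BOS, 810, DC, DEN), (32, 9, BOS, 810, LA, LAX), (32, 9, BOS, 810, SEA, HND), (32, 9, BOS, 810, SEA, IAD), (32, 9, SFO, 9110, ATL, JFK), (32, 9, SFO, 9110, DC, DEN), (32, 9, SFO, 9110, LA, LAX), (32, 9, SFO, 9110, SEA, HND), (32, 9, SFO, 9110, SEA, IAD)}
(Flight ⨝ Pilot) ⋈ Airport (natural join on hours): {(28, 36, BOS, 7860, CHI, LAX, CDG, 14), (28, 36, BOS, 7860, CHI, LAX, ORD, 21), (28, 36, BOS, 7860, DEN, ORD, CDG, 14), (28, 36, BOS, 7860, DEN, ORD, ORD, 21), (28, 36, CDG, 1190, CHI, LAX, CDG, 14), (28, 36, CDG, 1190, CHI, LAX, ORD, 21), (28, 36, CDG, 1190, DEN, ORD, CDG, 14), (28, 36, CDG, 1190, DEN, ORD, ORD, 21), (28, 36, ORD, 8840, CHI, LAX, CDG, 14), (28, 36, ORD, 8840, CHI, LAX, ORD, 21), (28, 36, ORD, 8840, DEN, ORD, CDG, 14), (28, 36, ORD, 8840, DEN, ORD, ORD, 21), (32, 9, BOS, 810, ATL, JFK, BOS, 7), (32, 9, BOS, 810, ATL, JFK, ORD, 35), (32, 9, BOS, 810, DC, DEN, BOS, 7), (32, 9, BOS, 810, DC, DEN, ORD, 35), (32, 9, BOS, 810, LA, LAX, BOS, 7), (32, 9, BOS, 810, LA, LAX, ORD, 35), (32, 9, BOS, 810, SEA, HND, BOS, 7), (32, 9, BOS, 810, SEA, HND, ORD, 35), (32, 9, BOS, 810, SEA, IAD, BOS, 7), (32, 9, BOS, 810, SEA, IAD, ORD, 35), (32, 9, SFO, 9110, ATL, JFK, BOS, 7), (32, 9, SFO, 9110, ATL, JFK, ORD, 35), (32, 9, SFO, 9110, DC, DEN, BOS, 7), (32, 9, SFO, 9110, DC, DEN, ORD, 35), (32, 9, SFO, 9110, LA, LAX, BOS, 7), (32, 9, SFO, 9110, LA, LAX, ORD, 35), (32, 9, SFO, 9110, SEA, HND, BOS, 7), (32, 9, SFO, 9110, SEA, HND, ORD, 35), (32, 9, SFO, 9110, SEA, IAD, BOS, 7), (32, 9, SFO, 9110, SEA, IAD, ORD, 35)}
Selection dst ≠ LAX: {(28, 36, BOS, 7860, DEN, ORD, CDG, 14), (28, 36, BOS, 7860, DEN, ORD, ORD, 21), (28, 36, CDG, 1190, DEN, ORD, CDG, 14), (28, 36, CDG, 1190, DEN, ORD, ORD, 21), (28, 36, ORD, 8840, DEN, ORD, CDG, 14), (28, 36, ORD, 8840, DEN, ORD, ORD, 21), (32, 9, BOS, 810, ATL, JFK, BOS, 7), (32, 9, BOS, 810, ATL, JFK, ORD, 35), (32, 9, BOS, 810, DC, DEN, BOS, 7), (32, 9, BOS, 810, DC, DEN, ORD, 35), (32, 9, BOS, 810, SEA, HND, BOS, 7), (32, 9, BOS, 810, SEA, HND, ORD, 35), (32, 9, BOS, 810, SEA, IAD, BOS, 7), (32, 9, BOS, 810, SEA, IAD, ORD, 35), (32, 9, SFO, 9110, ATL, JFK, BOS, 7), (32, 9, SFO, 9110, ATL, JFK, ORD, 35), (32, 9, SFO, 9110, DC, DEN, BOS, 7), (32, 9, SFO, 9110, DC, DEN, ORD, 35), (32, 9, SFO, 9110, SEA, HND, BOS, 7), (32, 9, SFO, 9110, SEA, HND, ORD, 35), (32, 9, SFO, 9110, SEA, IAD, BOS, 7), (32, 9, SFO, 9110, SEA, IAD, ORD, 35)}
π_{dst, fno} gives {(DEN, 35), (DEN, 7), (HND, 35), (HND, 7), (IAD, 35), (IAD, 7), (JFK, 35), (JFK, 7), (ORD, 14), (ORD, 21)} (12 duplicate(s) eliminated).

{(DEN, 35), (DEN, 7), (HND, 35), (HND, 7), (IAD, 35), (IAD, 7), (JFK, 35), (JFK, 7), (ORD, 14), (ORD, 21)}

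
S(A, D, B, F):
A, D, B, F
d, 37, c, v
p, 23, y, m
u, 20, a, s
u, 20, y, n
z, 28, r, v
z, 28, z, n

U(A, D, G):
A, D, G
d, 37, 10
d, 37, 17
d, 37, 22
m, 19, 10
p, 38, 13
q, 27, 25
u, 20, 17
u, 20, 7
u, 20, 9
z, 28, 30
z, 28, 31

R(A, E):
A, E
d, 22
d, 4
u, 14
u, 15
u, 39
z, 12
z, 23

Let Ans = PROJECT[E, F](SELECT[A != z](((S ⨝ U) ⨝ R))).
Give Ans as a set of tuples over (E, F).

Joining S and U on A, D yields {(d, 37, c, v, 10), (d, 37, c, v, 17), (d, 37, c, v, 22), (u, 20, a, s, 17), (u, 20, a, s, 7), (u, 20, a, s, 9), (u, 20, y, n, 17), (u, 20, y, n, 7), (u, 20, y, n, 9), (z, 28, r, v, 30), (z, 28, r, v, 31), (z, 28, z, n, 30), (z, 28, z, n, 31)}.
Joining (S ⨝ U) and R on A yields {(d, 37, c, v, 10, 22), (d, 37, c, v, 10, 4), (d, 37, c, v, 17, 22), (d, 37, c, v, 17, 4), (d, 37, c, v, 22, 22), (d, 37, c, v, 22, 4), (u, 20, a, s, 17, 14), (u, 20, a, s, 17, 15), (u, 20, a, s, 17, 39), (u, 20, a, s, 7, 14), (u, 20, a, s, 7, 15), (u, 20, a, s, 7, 39), (u, 20, a, s, 9, 14), (u, 20, a, s, 9, 15), (u, 20, a, s, 9, 39), (u, 20, y, n, 17, 14), (u, 20, y, n, 17, 15), (u, 20, y, n, 17, 39), (u, 20, y, n, 7, 14), (u, 20, y, n, 7, 15), (u, 20, y, n, 7, 39), (u, 20, y, n, 9, 14), (u, 20, y, n, 9, 15), (u, 20, y, n, 9, 39), (z, 28, r, v, 30, 12), (z, 28, r, v, 30, 23), (z, 28, r, v, 31, 12), (z, 28, r, v, 31, 23), (z, 28, z, n, 30, 12), (z, 28, z, n, 30, 23), (z, 28, z, n, 31, 12), (z, 28, z, n, 31, 23)}.
Selection A != z: {(d, 37, c, v, 10, 22), (d, 37, c, v, 10, 4), (d, 37, c, v, 17, 22), (d, 37, c, v, 17, 4), (d, 37, c, v, 22, 22), (d, 37, c, v, 22, 4), (u, 20, a, s, 17, 14), (u, 20, a, s, 17, 15), (u, 20, a, s, 17, 39), (u, 20, a, s, 7, 14), (u, 20, a, s, 7, 15), (u, 20, a, s, 7, 39), (u, 20, a, s, 9, 14), (u, 20, a, s, 9, 15), (u, 20, a, s, 9, 39), (u, 20, y, n, 17, 14), (u, 20, y, n, 17, 15), (u, 20, y, n, 17, 39), (u, 20, y, n, 7, 14), (u, 20, y, n, 7, 15), (u, 20, y, n, 7, 39), (u, 20, y, n, 9, 14), (u, 20, y, n, 9, 15), (u, 20, y, n, 9, 39)}
π[E, F]: project onto (E, F) (16 duplicate(s) eliminated) → {(14, n), (14, s), (15, n), (15, s), (22, v), (39, n), (39, s), (4, v)}

{(14, n), (14, s), (15, n), (15, s), (22, v), (39, n), (39, s), (4, v)}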